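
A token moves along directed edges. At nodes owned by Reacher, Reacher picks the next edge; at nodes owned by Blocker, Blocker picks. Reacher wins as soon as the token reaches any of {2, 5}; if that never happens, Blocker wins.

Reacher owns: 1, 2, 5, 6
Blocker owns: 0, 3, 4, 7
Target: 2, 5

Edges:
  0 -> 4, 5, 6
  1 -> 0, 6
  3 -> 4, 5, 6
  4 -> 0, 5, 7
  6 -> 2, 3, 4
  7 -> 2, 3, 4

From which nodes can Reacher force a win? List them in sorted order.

A0 = {2, 5}
A1: add {6} — 6 (Reacher) has 6→2.
A2: add {1} — 1 (Reacher) has 1→6.
A3 = A2; e.g. 0 (Blocker) can still go to 4. Fixed point.
Reacher's winning region = {1, 2, 5, 6}.

1, 2, 5, 6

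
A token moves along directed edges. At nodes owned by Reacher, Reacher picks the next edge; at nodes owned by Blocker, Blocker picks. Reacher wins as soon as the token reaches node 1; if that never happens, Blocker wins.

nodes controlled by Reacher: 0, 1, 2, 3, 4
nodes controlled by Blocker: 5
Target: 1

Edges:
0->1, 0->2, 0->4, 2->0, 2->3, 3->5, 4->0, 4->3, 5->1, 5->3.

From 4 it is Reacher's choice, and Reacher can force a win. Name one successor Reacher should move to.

A0 = {1}
A1: add {0} — 0 (Reacher) has 0→1.
A2: add {2, 4} — 2 (Reacher) has 2→0; 4 (Reacher) has 4→0.
A3 = A2; e.g. 3 (Reacher) has no edge into A2. Fixed point.
From 4, successor 0 is in the attractor (rank 1); the other successor 3 is not.

0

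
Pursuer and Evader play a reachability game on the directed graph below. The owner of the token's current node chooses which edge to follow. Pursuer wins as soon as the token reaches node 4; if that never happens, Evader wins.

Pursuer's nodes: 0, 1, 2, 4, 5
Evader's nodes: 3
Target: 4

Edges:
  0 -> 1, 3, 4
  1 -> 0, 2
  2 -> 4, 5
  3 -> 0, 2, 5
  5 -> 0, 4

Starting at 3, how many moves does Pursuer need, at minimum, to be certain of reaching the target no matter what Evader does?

A0 = {4}
A1: add {0, 2, 5} — 0 (Pursuer) has 0→4; 2 (Pursuer) has 2→4; 5 (Pursuer) has 5→4.
A2: add {1, 3} — 1 (Pursuer) has 1→0; 3 (Evader): all of {0, 2, 5} already in.
A2 = all vertices. Fixed point.
3 enters the attractor at level 2, so Pursuer can force the target in 2 moves from there.

2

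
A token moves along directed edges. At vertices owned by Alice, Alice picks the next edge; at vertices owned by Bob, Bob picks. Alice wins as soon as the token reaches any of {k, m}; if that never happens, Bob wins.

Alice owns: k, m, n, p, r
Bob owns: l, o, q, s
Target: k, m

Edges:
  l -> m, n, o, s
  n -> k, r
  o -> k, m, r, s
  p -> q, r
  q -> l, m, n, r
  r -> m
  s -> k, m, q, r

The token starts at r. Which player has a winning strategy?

A0 = {k, m}
A1: add {n, r} — n (Alice) has n→k; r (Alice) has r→m.
r ∈ A1, so Alice can force the target.

Alice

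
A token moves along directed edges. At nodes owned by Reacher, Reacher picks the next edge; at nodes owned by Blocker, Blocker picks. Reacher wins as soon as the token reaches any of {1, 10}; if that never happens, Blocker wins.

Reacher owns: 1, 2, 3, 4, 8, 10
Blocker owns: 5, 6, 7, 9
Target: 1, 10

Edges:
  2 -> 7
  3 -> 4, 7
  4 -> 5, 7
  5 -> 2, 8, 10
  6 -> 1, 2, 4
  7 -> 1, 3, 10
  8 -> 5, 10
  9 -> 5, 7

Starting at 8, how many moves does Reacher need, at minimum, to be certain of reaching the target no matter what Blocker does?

1

A0 = {1, 10}
A1: add {8} — 8 (Reacher) has 8→10.
A2 = A1; e.g. 2 (Reacher) has no edge into A1. Fixed point.
8 enters the attractor at level 1, so Reacher can force the target in 1 move from there.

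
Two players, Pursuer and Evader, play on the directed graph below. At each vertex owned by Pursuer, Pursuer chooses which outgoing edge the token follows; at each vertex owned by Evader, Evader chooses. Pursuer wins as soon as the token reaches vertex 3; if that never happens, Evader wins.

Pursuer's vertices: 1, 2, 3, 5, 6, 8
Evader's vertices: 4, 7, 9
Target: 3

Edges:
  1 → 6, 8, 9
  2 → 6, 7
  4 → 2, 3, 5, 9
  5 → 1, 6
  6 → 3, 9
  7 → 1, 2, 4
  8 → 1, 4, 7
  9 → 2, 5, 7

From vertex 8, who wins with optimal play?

Pursuer

A0 = {3}
A1: add {6} — 6 (Pursuer) has 6→3.
A2: add {1, 2, 5} — 1 (Pursuer) has 1→6; 2 (Pursuer) has 2→6; 5 (Pursuer) has 5→6.
A3: add {8} — 8 (Pursuer) has 8→1.
A4 = A3; e.g. 4 (Evader) can still go to 9. Fixed point.
8 ∈ A3, so Pursuer can force the target.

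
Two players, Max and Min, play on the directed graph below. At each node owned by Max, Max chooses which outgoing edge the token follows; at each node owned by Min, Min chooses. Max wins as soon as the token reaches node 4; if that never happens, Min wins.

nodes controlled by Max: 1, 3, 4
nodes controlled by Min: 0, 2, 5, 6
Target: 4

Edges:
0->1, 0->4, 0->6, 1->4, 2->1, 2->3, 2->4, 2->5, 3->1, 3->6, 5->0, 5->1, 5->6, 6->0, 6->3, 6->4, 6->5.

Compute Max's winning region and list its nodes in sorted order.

A0 = {4}
A1: add {1} — 1 (Max) has 1→4.
A2: add {3} — 3 (Max) has 3→1.
A3 = A2; e.g. 0 (Min) can still go to 6. Fixed point.
Max's winning region = {1, 3, 4}.

1, 3, 4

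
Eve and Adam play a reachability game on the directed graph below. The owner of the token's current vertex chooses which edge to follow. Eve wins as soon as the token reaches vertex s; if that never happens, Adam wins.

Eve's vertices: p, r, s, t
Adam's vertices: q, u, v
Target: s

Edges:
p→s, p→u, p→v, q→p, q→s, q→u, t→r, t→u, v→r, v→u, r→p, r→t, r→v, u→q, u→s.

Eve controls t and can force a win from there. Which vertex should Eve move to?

A0 = {s}
A1: add {p} — p (Eve) has p→s.
A2: add {r} — r (Eve) has r→p.
A3: add {t} — t (Eve) has t→r.
A4 = A3; e.g. q (Adam) can still go to u. Fixed point.
From t, successor r is in the attractor (rank 2); the other successor u is not.

r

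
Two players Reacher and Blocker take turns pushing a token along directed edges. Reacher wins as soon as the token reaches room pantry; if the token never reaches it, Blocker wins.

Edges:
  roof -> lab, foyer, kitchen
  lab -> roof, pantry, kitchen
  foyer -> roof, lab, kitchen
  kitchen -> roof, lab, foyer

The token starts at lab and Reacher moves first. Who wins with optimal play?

Track states (vertex, player-to-move).
A0 = {(pantry,Reacher), (pantry,Blocker)}
A1: add {(lab,Reacher)}.
(lab,Reacher) ∈ A1 ⇒ Reacher forces the target.

Reacher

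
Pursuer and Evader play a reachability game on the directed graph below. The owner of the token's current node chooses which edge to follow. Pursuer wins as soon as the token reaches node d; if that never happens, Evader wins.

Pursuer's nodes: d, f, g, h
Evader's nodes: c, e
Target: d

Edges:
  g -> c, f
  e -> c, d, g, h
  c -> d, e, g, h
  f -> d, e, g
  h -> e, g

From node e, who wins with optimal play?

A0 = {d}
A1: add {f} — f (Pursuer) has f→d.
A2: add {g} — g (Pursuer) has g→f.
A3: add {h} — h (Pursuer) has h→g.
A4 = A3; e.g. c (Evader) can still go to e. Fixed point.
e never enters the attractor, so Evader can avoid the target forever.

Evader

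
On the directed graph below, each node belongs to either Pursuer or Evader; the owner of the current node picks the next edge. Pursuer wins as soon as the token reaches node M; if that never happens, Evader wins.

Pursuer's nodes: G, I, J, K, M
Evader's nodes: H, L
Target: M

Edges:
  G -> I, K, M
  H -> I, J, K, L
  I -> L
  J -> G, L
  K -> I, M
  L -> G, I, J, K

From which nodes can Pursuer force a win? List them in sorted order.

G, J, K, M

A0 = {M}
A1: add {G, K} — G (Pursuer) has G→M; K (Pursuer) has K→M.
A2: add {J} — J (Pursuer) has J→G.
A3 = A2; e.g. H (Evader) can still go to I. Fixed point.
Pursuer's winning region = {G, J, K, M}.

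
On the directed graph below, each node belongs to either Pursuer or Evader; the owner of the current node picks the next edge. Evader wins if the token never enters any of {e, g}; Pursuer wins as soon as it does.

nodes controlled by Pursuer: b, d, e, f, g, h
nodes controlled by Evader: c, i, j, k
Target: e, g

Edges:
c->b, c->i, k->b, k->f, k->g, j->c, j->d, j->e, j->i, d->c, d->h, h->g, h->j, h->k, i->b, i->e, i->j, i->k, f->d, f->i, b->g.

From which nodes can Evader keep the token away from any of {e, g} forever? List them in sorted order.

A0 = {e, g}
A1: add {b, h} — b (Pursuer) has b→g; h (Pursuer) has h→g.
A2: add {d} — d (Pursuer) has d→h.
A3: add {f} — f (Pursuer) has f→d.
A4: add {k} — k (Evader): all of {b, f, g} already in.
A5 = A4; e.g. c (Evader) can still go to i. Fixed point.
Pursuer's attractor = {b, d, e, f, g, h, k}; Evader avoids the target exactly from the complement.

c, i, j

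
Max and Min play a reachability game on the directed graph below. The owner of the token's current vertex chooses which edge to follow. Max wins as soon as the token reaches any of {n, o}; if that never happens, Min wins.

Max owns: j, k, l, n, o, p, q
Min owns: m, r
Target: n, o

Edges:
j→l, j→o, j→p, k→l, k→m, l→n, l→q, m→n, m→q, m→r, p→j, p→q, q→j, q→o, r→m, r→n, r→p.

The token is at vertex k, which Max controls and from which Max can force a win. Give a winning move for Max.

A0 = {n, o}
A1: add {j, l, q} — j (Max) has j→o; l (Max) has l→n; q (Max) has q→o.
A2: add {k, p} — k (Max) has k→l; p (Max) has p→j.
A3 = A2; e.g. m (Min) can still go to r. Fixed point.
From k, successor l is in the attractor (rank 1); the other successor m is not.

l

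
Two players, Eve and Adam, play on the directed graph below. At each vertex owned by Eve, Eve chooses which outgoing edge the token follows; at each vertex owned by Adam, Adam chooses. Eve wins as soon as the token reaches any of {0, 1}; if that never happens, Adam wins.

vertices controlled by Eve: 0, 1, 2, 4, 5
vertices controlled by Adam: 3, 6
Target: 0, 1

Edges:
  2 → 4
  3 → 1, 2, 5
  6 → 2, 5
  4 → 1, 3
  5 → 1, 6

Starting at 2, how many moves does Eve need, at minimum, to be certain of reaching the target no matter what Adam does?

A0 = {0, 1}
A1: add {4, 5} — 4 (Eve) has 4→1; 5 (Eve) has 5→1.
A2: add {2} — 2 (Eve) has 2→4.
2 enters the attractor at level 2, so Eve can force the target in 2 moves from there.

2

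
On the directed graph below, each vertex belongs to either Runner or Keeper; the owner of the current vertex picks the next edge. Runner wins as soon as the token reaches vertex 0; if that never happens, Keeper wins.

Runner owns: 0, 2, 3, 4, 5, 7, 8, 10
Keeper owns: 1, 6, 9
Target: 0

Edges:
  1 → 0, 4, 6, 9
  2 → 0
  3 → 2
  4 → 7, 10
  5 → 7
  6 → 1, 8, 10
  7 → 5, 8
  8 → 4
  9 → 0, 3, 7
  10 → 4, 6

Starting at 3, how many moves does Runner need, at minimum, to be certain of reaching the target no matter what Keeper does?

2

A0 = {0}
A1: add {2} — 2 (Runner) has 2→0.
A2: add {3} — 3 (Runner) has 3→2.
A3 = A2; e.g. 1 (Keeper) can still go to 4. Fixed point.
3 enters the attractor at level 2, so Runner can force the target in 2 moves from there.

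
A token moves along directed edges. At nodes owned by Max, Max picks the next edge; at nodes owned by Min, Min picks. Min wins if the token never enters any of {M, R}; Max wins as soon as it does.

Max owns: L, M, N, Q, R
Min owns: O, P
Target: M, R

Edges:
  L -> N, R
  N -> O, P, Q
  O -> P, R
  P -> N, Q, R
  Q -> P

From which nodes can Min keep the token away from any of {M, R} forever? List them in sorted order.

N, O, P, Q

A0 = {M, R}
A1: add {L} — L (Max) has L→R.
A2 = A1; e.g. N (Max) has no edge into A1. Fixed point.
Max's attractor = {L, M, R}; Min avoids the target exactly from the complement.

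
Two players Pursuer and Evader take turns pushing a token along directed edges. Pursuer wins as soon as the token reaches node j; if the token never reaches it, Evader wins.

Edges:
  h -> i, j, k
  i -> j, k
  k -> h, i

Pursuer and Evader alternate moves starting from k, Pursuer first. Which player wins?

Evader

Track states (vertex, player-to-move).
A0 = {(j,Pursuer), (j,Evader)}
A1: add {(h,Pursuer), (i,Pursuer)}.
A2: add {(k,Evader)}.
A3 = A2; e.g. (h,Evader) stays out. (k,Pursuer) never enters ⇒ Evader avoids the target.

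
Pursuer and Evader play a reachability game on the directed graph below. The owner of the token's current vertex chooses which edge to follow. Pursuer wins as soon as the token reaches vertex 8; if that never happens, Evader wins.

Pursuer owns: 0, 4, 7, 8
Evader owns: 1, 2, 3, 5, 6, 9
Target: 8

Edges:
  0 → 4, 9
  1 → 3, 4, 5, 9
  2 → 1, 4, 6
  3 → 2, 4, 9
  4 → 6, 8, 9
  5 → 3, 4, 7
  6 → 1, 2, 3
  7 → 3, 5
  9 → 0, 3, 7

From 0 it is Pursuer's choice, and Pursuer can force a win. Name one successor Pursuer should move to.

4

A0 = {8}
A1: add {4} — 4 (Pursuer) has 4→8.
A2: add {0} — 0 (Pursuer) has 0→4.
A3 = A2; e.g. 1 (Evader) can still go to 3. Fixed point.
From 0, successor 4 is in the attractor (rank 1); the other successor 9 is not.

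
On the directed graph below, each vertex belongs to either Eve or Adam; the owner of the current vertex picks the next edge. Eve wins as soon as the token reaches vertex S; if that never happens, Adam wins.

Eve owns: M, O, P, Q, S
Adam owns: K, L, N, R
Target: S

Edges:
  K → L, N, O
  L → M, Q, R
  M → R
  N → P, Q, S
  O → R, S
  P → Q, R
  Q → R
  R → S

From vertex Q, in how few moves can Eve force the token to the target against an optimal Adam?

2

A0 = {S}
A1: add {O, R} — O (Eve) has O→S; R (Adam): all of {S} already in.
A2: add {M, P, Q} — M (Eve) has M→R; P (Eve) has P→R; Q (Eve) has Q→R.
Q enters the attractor at level 2, so Eve can force the target in 2 moves from there.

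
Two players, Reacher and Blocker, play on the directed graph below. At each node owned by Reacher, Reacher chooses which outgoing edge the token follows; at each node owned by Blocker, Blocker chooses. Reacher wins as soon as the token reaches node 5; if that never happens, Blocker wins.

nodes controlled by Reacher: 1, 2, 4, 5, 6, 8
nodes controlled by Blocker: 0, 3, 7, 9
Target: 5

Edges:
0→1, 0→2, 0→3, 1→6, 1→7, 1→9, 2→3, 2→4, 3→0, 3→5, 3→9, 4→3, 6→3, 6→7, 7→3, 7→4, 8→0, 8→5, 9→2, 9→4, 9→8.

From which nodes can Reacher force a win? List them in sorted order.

A0 = {5}
A1: add {8} — 8 (Reacher) has 8→5.
A2 = A1; e.g. 0 (Blocker) can still go to 1. Fixed point.
Reacher's winning region = {5, 8}.

5, 8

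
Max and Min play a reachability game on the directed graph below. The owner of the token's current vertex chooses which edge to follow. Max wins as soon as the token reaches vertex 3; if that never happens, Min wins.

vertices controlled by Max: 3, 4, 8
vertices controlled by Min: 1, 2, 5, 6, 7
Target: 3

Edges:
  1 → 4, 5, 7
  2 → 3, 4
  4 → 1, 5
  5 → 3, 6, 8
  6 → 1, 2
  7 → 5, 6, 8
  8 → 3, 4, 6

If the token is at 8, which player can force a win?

A0 = {3}
A1: add {8} — 8 (Max) has 8→3.
A2 = A1; e.g. 1 (Min) can still go to 4. Fixed point.
8 ∈ A1, so Max can force the target.

Max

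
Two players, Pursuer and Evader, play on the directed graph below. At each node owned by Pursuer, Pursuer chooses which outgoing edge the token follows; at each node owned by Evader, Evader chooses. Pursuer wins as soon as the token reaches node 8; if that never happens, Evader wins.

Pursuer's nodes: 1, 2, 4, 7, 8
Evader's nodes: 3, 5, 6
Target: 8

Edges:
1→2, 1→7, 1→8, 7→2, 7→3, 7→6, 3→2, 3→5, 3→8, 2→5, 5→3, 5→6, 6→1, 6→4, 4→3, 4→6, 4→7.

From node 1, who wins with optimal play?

Pursuer

A0 = {8}
A1: add {1} — 1 (Pursuer) has 1→8.
A2 = A1; e.g. 2 (Pursuer) has no edge into A1. Fixed point.
1 ∈ A1, so Pursuer can force the target.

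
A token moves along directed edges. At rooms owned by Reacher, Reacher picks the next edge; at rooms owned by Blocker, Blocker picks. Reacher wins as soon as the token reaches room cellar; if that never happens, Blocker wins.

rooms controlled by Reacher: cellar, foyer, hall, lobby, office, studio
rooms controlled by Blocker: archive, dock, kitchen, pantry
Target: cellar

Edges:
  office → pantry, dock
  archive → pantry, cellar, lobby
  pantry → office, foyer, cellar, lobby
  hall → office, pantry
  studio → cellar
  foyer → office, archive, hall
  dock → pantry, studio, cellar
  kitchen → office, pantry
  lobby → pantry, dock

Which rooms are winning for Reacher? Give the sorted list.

cellar, studio

A0 = {cellar}
A1: add {studio} — studio (Reacher) has studio→cellar.
A2 = A1; e.g. office (Reacher) has no edge into A1. Fixed point.
Reacher's winning region = {cellar, studio}.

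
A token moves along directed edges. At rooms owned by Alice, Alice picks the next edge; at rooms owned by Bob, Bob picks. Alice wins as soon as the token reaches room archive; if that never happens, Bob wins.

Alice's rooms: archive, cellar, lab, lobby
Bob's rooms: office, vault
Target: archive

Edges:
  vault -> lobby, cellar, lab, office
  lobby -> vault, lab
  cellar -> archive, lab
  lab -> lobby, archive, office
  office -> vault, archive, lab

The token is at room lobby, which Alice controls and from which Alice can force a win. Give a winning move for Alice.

lab

A0 = {archive}
A1: add {cellar, lab} — cellar (Alice) has cellar→archive; lab (Alice) has lab→archive.
A2: add {lobby} — lobby (Alice) has lobby→lab.
A3 = A2; e.g. vault (Bob) can still go to office. Fixed point.
From lobby, successor lab is in the attractor (rank 1); the other successor vault is not.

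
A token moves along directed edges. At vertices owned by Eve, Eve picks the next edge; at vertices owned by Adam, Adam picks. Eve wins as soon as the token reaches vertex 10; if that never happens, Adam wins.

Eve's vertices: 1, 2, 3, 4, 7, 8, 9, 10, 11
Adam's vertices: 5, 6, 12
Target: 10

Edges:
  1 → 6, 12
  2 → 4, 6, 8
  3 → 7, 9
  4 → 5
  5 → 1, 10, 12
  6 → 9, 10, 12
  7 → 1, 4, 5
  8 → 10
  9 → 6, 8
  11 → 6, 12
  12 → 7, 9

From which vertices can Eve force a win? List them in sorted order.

2, 3, 8, 9, 10

A0 = {10}
A1: add {8} — 8 (Eve) has 8→10.
A2: add {2, 9} — 2 (Eve) has 2→8; 9 (Eve) has 9→8.
A3: add {3} — 3 (Eve) has 3→9.
A4 = A3; e.g. 1 (Eve) has no edge into A3. Fixed point.
Eve's winning region = {2, 3, 8, 9, 10}.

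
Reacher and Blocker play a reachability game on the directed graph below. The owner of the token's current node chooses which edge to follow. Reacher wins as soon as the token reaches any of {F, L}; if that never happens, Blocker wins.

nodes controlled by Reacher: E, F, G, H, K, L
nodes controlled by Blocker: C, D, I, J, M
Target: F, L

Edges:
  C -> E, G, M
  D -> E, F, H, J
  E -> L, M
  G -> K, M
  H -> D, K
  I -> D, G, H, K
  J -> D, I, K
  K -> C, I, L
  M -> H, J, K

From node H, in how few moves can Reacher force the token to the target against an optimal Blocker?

A0 = {F, L}
A1: add {E, K} — E (Reacher) has E→L; K (Reacher) has K→L.
A2: add {G, H} — G (Reacher) has G→K; H (Reacher) has H→K.
A3 = A2; e.g. C (Blocker) can still go to M. Fixed point.
H enters the attractor at level 2, so Reacher can force the target in 2 moves from there.

2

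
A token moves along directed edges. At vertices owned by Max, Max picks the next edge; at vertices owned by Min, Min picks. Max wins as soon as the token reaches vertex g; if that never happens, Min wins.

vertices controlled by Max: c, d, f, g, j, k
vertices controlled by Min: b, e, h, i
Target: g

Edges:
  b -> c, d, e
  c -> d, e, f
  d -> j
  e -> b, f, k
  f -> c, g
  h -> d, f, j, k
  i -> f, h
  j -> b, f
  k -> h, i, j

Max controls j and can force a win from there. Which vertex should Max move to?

A0 = {g}
A1: add {f} — f (Max) has f→g.
A2: add {c, j} — c (Max) has c→f; j (Max) has j→f.
A3: add {d, k} — d (Max) has d→j; k (Max) has k→j.
A4: add {h} — h (Min): all of {d, f, j, k} already in.
A5: add {i} — i (Min): all of {f, h} already in.
A6 = A5; e.g. b (Min) can still go to e. Fixed point.
From j, successor f is in the attractor (rank 1); the other successor b is not.

f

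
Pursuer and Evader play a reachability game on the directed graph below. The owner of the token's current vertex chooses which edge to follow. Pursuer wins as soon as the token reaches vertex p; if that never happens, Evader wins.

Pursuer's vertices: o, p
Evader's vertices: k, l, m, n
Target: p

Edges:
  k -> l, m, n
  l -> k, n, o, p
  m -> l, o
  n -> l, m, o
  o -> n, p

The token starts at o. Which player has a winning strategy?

A0 = {p}
A1: add {o} — o (Pursuer) has o→p.
A2 = A1; e.g. k (Evader) can still go to l. Fixed point.
o ∈ A1, so Pursuer can force the target.

Pursuer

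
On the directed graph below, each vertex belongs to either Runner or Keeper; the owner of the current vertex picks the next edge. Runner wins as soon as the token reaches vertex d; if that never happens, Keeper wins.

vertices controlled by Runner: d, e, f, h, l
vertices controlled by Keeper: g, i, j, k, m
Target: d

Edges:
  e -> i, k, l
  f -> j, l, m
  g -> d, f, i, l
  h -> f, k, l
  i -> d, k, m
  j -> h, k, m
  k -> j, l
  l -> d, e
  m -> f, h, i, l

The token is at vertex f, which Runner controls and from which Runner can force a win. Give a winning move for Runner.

A0 = {d}
A1: add {l} — l (Runner) has l→d.
A2: add {e, f, h} — e (Runner) has e→l; f (Runner) has f→l; h (Runner) has h→l.
A3 = A2; e.g. g (Keeper) can still go to i. Fixed point.
From f, successor l is in the attractor (rank 1); the other successors j, m are not.

l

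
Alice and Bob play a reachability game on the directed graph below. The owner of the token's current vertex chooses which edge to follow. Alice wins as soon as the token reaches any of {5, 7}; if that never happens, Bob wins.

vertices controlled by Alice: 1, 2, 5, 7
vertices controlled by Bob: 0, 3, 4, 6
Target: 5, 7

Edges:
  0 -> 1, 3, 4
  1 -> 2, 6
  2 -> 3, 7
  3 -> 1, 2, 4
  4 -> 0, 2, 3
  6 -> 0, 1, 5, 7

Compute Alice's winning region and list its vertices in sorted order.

1, 2, 5, 7

A0 = {5, 7}
A1: add {2} — 2 (Alice) has 2→7.
A2: add {1} — 1 (Alice) has 1→2.
A3 = A2; e.g. 0 (Bob) can still go to 3. Fixed point.
Alice's winning region = {1, 2, 5, 7}.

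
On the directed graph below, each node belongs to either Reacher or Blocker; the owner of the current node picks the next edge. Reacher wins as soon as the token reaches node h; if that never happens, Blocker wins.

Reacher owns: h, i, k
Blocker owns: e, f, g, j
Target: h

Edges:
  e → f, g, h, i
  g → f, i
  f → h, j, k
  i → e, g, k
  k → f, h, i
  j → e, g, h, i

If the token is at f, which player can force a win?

Blocker

A0 = {h}
A1: add {k} — k (Reacher) has k→h.
A2: add {i} — i (Reacher) has i→k.
A3 = A2; e.g. e (Blocker) can still go to f. Fixed point.
f never enters the attractor, so Blocker can avoid the target forever.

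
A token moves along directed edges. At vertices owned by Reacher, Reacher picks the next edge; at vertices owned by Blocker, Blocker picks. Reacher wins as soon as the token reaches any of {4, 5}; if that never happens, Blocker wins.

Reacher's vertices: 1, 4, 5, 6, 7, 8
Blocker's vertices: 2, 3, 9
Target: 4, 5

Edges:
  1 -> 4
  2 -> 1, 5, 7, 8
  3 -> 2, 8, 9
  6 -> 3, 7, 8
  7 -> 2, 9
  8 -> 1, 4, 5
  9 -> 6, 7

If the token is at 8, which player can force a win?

Reacher

A0 = {4, 5}
A1: add {1, 8} — 1 (Reacher) has 1→4; 8 (Reacher) has 8→4.
8 ∈ A1, so Reacher can force the target.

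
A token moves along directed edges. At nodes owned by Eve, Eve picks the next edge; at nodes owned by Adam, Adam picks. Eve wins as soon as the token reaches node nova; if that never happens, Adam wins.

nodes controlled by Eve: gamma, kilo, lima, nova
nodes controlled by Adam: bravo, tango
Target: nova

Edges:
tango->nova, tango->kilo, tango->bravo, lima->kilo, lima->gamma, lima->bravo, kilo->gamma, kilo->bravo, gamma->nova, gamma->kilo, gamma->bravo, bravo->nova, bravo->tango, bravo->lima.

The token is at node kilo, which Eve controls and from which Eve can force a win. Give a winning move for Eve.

A0 = {nova}
A1: add {gamma} — gamma (Eve) has gamma→nova.
A2: add {kilo, lima} — lima (Eve) has lima→gamma; kilo (Eve) has kilo→gamma.
A3 = A2; e.g. tango (Adam) can still go to bravo. Fixed point.
From kilo, successor gamma is in the attractor (rank 1); the other successor bravo is not.

gamma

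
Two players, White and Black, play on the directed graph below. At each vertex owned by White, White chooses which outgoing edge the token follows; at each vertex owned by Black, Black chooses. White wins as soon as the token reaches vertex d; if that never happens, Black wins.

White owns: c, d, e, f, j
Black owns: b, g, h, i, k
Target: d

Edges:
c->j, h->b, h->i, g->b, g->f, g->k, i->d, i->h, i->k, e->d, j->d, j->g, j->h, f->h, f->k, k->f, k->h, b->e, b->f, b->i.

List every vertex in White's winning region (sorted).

c, d, e, j

A0 = {d}
A1: add {e, j} — e (White) has e→d; j (White) has j→d.
A2: add {c} — c (White) has c→j.
A3 = A2; e.g. b (Black) can still go to f. Fixed point.
White's winning region = {c, d, e, j}.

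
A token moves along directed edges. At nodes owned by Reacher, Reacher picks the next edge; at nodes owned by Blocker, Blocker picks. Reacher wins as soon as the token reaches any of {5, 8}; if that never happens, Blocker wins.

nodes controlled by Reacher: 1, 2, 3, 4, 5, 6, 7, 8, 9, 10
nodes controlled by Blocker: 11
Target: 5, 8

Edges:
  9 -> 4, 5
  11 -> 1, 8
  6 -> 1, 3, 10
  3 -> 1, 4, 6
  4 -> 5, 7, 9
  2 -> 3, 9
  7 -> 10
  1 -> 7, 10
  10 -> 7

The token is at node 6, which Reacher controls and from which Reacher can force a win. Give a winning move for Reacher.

A0 = {5, 8}
A1: add {4, 9} — 4 (Reacher) has 4→5; 9 (Reacher) has 9→5.
A2: add {2, 3} — 2 (Reacher) has 2→9; 3 (Reacher) has 3→4.
A3: add {6} — 6 (Reacher) has 6→3.
A4 = A3; e.g. 1 (Reacher) has no edge into A3. Fixed point.
From 6, successor 3 is in the attractor (rank 2); the other successors 1, 10 are not.

3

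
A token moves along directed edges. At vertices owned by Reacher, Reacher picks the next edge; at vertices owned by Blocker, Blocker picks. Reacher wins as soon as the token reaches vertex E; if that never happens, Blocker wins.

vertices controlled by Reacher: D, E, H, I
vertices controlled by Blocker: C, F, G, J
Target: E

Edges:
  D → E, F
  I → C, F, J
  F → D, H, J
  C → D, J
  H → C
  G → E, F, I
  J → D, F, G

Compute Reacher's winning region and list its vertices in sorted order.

A0 = {E}
A1: add {D} — D (Reacher) has D→E.
A2 = A1; e.g. C (Blocker) can still go to J. Fixed point.
Reacher's winning region = {D, E}.

D, E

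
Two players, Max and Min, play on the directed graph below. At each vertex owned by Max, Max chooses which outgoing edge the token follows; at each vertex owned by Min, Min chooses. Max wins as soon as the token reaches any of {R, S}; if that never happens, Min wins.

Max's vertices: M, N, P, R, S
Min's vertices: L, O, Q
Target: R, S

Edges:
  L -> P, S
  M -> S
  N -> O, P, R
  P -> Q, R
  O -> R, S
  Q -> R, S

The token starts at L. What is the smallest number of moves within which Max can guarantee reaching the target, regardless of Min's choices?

2

A0 = {R, S}
A1: add {M, N, O, P, Q} — M (Max) has M→S; N (Max) has N→R; O (Min): all of {R, S} already in; P (Max) has P→R; Q (Min): all of {R, S} already in.
A2: add {L} — L (Min): all of {P, S} already in.
A2 = all vertices. Fixed point.
L enters the attractor at level 2, so Max can force the target in 2 moves from there.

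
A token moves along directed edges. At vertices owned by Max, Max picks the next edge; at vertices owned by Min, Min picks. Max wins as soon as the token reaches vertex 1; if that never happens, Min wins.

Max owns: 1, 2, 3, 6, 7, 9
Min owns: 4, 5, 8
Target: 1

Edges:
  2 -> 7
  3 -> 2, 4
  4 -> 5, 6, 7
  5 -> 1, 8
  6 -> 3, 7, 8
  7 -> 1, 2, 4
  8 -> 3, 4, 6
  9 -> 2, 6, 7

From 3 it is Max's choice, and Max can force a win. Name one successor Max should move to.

A0 = {1}
A1: add {7} — 7 (Max) has 7→1.
A2: add {2, 6, 9} — 2 (Max) has 2→7; 6 (Max) has 6→7; 9 (Max) has 9→7.
A3: add {3} — 3 (Max) has 3→2.
A4 = A3; e.g. 4 (Min) can still go to 5. Fixed point.
From 3, successor 2 is in the attractor (rank 2); the other successor 4 is not.

2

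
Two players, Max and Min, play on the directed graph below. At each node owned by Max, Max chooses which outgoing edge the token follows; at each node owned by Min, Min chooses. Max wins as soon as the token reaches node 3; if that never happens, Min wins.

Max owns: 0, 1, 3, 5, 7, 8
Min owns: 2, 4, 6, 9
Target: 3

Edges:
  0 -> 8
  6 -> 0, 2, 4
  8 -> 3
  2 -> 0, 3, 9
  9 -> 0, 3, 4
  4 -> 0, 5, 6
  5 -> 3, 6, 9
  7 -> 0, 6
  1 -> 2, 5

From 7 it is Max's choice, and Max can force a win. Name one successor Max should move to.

0

A0 = {3}
A1: add {5, 8} — 5 (Max) has 5→3; 8 (Max) has 8→3.
A2: add {0, 1} — 0 (Max) has 0→8; 1 (Max) has 1→5.
A3: add {7} — 7 (Max) has 7→0.
A4 = A3; e.g. 2 (Min) can still go to 9. Fixed point.
From 7, successor 0 is in the attractor (rank 2); the other successor 6 is not.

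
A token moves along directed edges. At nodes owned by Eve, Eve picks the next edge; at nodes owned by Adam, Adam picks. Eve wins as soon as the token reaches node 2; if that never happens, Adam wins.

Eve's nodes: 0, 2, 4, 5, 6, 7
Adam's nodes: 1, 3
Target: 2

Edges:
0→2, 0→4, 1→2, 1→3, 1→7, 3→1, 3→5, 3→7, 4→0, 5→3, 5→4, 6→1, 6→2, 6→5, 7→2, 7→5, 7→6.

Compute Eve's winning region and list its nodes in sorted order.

0, 2, 4, 5, 6, 7

A0 = {2}
A1: add {0, 6, 7} — 0 (Eve) has 0→2; 6 (Eve) has 6→2; 7 (Eve) has 7→2.
A2: add {4} — 4 (Eve) has 4→0.
A3: add {5} — 5 (Eve) has 5→4.
A4 = A3; e.g. 1 (Adam) can still go to 3. Fixed point.
Eve's winning region = {0, 2, 4, 5, 6, 7}.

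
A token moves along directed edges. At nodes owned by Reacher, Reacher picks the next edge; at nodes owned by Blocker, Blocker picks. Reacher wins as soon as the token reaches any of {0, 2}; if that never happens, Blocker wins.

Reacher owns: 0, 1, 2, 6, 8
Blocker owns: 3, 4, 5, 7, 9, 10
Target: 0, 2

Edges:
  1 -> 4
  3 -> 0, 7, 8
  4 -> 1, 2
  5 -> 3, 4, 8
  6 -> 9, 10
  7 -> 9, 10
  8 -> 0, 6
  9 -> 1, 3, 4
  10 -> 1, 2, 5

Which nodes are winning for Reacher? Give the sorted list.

A0 = {0, 2}
A1: add {8} — 8 (Reacher) has 8→0.
A2 = A1; e.g. 1 (Reacher) has no edge into A1. Fixed point.
Reacher's winning region = {0, 2, 8}.

0, 2, 8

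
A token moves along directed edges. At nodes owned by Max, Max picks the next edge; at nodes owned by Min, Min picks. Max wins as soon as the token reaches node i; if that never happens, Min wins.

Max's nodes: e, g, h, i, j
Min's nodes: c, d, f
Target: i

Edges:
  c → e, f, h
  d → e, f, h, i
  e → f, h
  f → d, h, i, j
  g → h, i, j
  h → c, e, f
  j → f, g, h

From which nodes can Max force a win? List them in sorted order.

g, i, j

A0 = {i}
A1: add {g} — g (Max) has g→i.
A2: add {j} — j (Max) has j→g.
A3 = A2; e.g. c (Min) can still go to e. Fixed point.
Max's winning region = {g, i, j}.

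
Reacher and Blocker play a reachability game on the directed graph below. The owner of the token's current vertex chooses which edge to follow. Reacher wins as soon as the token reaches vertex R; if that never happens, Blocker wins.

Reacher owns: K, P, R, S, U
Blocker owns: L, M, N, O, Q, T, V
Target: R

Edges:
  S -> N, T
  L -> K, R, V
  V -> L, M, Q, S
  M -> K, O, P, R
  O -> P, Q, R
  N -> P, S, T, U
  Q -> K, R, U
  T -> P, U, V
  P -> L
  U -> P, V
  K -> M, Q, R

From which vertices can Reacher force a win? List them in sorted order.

K, R

A0 = {R}
A1: add {K} — K (Reacher) has K→R.
A2 = A1; e.g. L (Blocker) can still go to V. Fixed point.
Reacher's winning region = {K, R}.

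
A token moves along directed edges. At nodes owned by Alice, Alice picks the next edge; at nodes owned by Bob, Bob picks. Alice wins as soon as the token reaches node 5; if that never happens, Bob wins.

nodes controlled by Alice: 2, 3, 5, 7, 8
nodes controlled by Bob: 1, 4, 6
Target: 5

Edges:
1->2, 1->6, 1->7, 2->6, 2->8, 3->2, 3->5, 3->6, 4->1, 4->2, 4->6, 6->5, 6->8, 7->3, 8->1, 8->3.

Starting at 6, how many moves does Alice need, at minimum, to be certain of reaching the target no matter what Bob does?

3

A0 = {5}
A1: add {3} — 3 (Alice) has 3→5.
A2: add {7, 8} — 7 (Alice) has 7→3; 8 (Alice) has 8→3.
A3: add {2, 6} — 2 (Alice) has 2→8; 6 (Bob): all of {5, 8} already in.
6 enters the attractor at level 3, so Alice can force the target in 3 moves from there.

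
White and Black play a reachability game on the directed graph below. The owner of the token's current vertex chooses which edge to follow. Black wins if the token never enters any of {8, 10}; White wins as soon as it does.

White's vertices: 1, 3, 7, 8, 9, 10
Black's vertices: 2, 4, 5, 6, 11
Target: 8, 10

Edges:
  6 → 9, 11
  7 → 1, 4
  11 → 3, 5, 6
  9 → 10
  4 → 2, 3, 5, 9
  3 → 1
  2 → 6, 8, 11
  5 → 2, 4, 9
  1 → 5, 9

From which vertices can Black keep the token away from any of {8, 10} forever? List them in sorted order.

A0 = {8, 10}
A1: add {9} — 9 (White) has 9→10.
A2: add {1} — 1 (White) has 1→9.
A3: add {3, 7} — 3 (White) has 3→1; 7 (White) has 7→1.
A4 = A3; e.g. 2 (Black) can still go to 6. Fixed point.
White's attractor = {1, 3, 7, 8, 9, 10}; Black avoids the target exactly from the complement.

2, 4, 5, 6, 11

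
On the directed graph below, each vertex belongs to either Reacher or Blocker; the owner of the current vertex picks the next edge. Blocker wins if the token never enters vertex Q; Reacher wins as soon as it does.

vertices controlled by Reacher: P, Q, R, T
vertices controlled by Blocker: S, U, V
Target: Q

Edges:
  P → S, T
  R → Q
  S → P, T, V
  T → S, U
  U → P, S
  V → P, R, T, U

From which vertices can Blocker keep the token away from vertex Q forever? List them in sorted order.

A0 = {Q}
A1: add {R} — R (Reacher) has R→Q.
A2 = A1; e.g. P (Reacher) has no edge into A1. Fixed point.
Reacher's attractor = {Q, R}; Blocker avoids the target exactly from the complement.

P, S, T, U, V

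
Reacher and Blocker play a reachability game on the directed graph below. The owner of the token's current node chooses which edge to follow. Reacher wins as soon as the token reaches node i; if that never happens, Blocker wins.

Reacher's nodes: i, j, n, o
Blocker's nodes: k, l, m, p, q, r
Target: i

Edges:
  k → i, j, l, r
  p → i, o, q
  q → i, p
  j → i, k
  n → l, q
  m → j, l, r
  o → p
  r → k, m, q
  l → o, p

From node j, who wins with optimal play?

A0 = {i}
A1: add {j} — j (Reacher) has j→i.
A2 = A1; e.g. k (Blocker) can still go to l. Fixed point.
j ∈ A1, so Reacher can force the target.

Reacher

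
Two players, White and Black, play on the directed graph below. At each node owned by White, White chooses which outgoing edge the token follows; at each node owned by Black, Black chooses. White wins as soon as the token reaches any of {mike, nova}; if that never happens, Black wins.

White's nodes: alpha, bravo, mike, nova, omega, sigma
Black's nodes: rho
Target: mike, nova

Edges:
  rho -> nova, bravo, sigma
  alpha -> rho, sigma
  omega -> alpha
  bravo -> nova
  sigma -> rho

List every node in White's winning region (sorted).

A0 = {mike, nova}
A1: add {bravo} — bravo (White) has bravo→nova.
A2 = A1; e.g. rho (Black) can still go to sigma. Fixed point.
White's winning region = {bravo, mike, nova}.

bravo, mike, nova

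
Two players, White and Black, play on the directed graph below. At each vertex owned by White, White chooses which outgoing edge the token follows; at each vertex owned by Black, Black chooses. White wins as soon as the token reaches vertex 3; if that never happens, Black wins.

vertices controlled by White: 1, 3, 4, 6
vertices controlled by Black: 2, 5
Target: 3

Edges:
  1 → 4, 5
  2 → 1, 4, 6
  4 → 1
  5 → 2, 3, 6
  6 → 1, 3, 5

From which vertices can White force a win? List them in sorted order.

3, 6

A0 = {3}
A1: add {6} — 6 (White) has 6→3.
A2 = A1; e.g. 1 (White) has no edge into A1. Fixed point.
White's winning region = {3, 6}.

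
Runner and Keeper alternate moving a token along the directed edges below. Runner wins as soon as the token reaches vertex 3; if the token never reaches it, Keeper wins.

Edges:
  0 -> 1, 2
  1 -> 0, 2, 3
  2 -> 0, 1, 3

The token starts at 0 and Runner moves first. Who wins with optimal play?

Keeper

Track states (vertex, player-to-move).
A0 = {(3,Runner), (3,Keeper)}
A1: add {(1,Runner), (2,Runner)}.
A2: add {(0,Keeper)}.
A3 = A2; e.g. (0,Runner) stays out. (0,Runner) never enters ⇒ Keeper avoids the target.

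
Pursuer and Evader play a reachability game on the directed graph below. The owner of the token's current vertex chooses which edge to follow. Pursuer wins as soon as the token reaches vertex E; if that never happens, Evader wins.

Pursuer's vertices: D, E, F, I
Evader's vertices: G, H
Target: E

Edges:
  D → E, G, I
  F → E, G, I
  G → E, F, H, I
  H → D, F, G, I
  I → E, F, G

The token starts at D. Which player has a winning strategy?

A0 = {E}
A1: add {D, F, I} — D (Pursuer) has D→E; F (Pursuer) has F→E; I (Pursuer) has I→E.
A2 = A1; e.g. G (Evader) can still go to H. Fixed point.
D ∈ A1, so Pursuer can force the target.

Pursuer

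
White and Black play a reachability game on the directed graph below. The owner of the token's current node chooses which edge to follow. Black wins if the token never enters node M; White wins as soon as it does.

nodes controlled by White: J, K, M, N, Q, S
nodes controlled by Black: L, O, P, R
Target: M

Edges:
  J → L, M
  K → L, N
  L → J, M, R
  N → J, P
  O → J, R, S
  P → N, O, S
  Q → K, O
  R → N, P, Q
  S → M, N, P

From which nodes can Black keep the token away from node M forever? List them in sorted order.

L, O, P, R

A0 = {M}
A1: add {J, S} — J (White) has J→M; S (White) has S→M.
A2: add {N} — N (White) has N→J.
A3: add {K} — K (White) has K→N.
A4: add {Q} — Q (White) has Q→K.
A5 = A4; e.g. L (Black) can still go to R. Fixed point.
White's attractor = {J, K, M, N, Q, S}; Black avoids the target exactly from the complement.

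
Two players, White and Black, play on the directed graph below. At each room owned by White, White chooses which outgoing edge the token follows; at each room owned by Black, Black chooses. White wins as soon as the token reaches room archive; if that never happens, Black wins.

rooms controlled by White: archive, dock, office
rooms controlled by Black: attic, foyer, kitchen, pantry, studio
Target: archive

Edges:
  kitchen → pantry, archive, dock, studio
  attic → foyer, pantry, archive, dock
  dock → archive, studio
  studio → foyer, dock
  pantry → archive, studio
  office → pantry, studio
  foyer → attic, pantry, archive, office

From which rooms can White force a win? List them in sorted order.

archive, dock

A0 = {archive}
A1: add {dock} — dock (White) has dock→archive.
A2 = A1; e.g. attic (Black) can still go to foyer. Fixed point.
White's winning region = {archive, dock}.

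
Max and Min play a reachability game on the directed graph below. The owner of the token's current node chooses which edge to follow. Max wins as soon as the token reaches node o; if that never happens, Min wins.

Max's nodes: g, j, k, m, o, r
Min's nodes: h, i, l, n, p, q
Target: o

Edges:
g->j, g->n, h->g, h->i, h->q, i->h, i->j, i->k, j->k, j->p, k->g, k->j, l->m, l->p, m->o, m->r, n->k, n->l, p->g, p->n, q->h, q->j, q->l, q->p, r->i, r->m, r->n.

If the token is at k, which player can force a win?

Min

A0 = {o}
A1: add {m} — m (Max) has m→o.
A2: add {r} — r (Max) has r→m.
A3 = A2; e.g. g (Max) has no edge into A2. Fixed point.
k never enters the attractor, so Min can avoid the target forever.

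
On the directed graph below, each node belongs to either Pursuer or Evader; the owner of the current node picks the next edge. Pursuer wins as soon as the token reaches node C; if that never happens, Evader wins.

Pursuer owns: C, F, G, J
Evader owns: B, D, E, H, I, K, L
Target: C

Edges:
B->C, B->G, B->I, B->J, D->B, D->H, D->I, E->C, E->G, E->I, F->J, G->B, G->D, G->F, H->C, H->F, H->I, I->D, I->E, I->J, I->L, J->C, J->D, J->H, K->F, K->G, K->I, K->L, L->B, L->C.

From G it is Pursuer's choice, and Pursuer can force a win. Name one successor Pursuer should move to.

A0 = {C}
A1: add {J} — J (Pursuer) has J→C.
A2: add {F} — F (Pursuer) has F→J.
A3: add {G} — G (Pursuer) has G→F.
A4 = A3; e.g. B (Evader) can still go to I. Fixed point.
From G, successor F is in the attractor (rank 2); the other successors B, D are not.

F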